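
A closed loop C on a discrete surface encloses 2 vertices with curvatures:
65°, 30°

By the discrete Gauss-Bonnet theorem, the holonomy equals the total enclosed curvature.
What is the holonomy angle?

Holonomy = total enclosed curvature = 65° + 30° = 95°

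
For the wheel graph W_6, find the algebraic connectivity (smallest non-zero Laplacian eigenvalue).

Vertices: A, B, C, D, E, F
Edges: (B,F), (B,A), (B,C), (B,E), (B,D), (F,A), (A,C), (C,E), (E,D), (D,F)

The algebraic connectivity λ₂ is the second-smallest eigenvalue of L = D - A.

The wheel W_6 is the join K_1 ∨ C_5 (a hub joined to every vertex of a cycle of length 5). For a join G ∨ H (G on p vertices, H on q vertices) the Laplacian spectrum is 0, p+q, the eigenvalues of L(G) other than one 0 each shifted by +q, and the eigenvalues of L(H) other than one 0 each shifted by +p. With G = K_1 (p = 1, nothing left after dropping its 0) and H = C_5 (q = 5, eigenvalues 2 − 2cos(2πk/5), k = 0, …, 4; drop k = 0), the spectrum of W_6 is 0, 6, and 1 + (2 − 2cos(2πk/5)) = 3 − 2cos(2πk/5) for k = 1, …, 4:
k=1: 3 − 2cos(2π/5) = 2.382; k=2: 3 − 2cos(4π/5) = 4.618; k=3: 3 − 2cos(6π/5) = 4.618; k=4: 3 − 2cos(8π/5) = 2.382.
Laplacian eigenvalues: [0.0, 2.382, 2.382, 4.618, 4.618, 6.0]. Algebraic connectivity (smallest non-zero eigenvalue) = 2.382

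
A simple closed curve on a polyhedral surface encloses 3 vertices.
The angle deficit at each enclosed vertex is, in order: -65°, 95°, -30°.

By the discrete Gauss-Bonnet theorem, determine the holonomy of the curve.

Holonomy = total enclosed curvature = (-65°) + 95° + (-30°) = 0°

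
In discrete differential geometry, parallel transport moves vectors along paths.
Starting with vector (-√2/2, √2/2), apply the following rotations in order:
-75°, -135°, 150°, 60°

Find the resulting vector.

Total rotation: (-75°) + (-135°) + 150° + 60° = 0°. Final vector: (-0.7071, 0.7071)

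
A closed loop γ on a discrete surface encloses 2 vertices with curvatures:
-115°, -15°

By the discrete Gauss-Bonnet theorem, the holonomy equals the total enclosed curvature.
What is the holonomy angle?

Holonomy = total enclosed curvature = (-115°) + (-15°) = -130°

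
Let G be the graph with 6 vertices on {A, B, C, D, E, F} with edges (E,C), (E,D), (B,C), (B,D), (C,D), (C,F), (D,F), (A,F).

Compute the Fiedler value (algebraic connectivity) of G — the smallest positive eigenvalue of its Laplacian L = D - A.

Degrees: deg(A) = 1, deg(B) = 2, deg(C) = 4, deg(D) = 4, deg(E) = 2, deg(F) = 3.
L = D − A with rows/columns ordered (A, B, C, D, E, F):
  [ 1,  0,  0,  0,  0, -1]
  [ 0,  2, -1, -1,  0,  0]
  [ 0, -1,  4, -1, -1, -1]
  [ 0, -1, -1,  4, -1, -1]
  [ 0,  0, -1, -1,  2,  0]
  [-1,  0, -1, -1,  0,  3]
Characteristic polynomial: det(λI − L) = λ(λ² − 6λ + 4)(λ − 2)(λ − 3)(λ − 5).
Roots: λ = 0; (λ² − 6λ + 4) = 0 ⇒ λ = 3 ± √5 ≈ 0.7639, 5.2361; (λ − 2) = 0 ⇒ λ = 2; (λ − 3) = 0 ⇒ λ = 3; (λ − 5) = 0 ⇒ λ = 5.
(Check: the roots sum (with multiplicity) to 16, matching trace L = Σdeg = 2·8 = 16.)
Laplacian eigenvalues: [0.0, 0.7639, 2.0, 3.0, 5.0, 5.2361]. Algebraic connectivity (smallest non-zero eigenvalue) = 0.7639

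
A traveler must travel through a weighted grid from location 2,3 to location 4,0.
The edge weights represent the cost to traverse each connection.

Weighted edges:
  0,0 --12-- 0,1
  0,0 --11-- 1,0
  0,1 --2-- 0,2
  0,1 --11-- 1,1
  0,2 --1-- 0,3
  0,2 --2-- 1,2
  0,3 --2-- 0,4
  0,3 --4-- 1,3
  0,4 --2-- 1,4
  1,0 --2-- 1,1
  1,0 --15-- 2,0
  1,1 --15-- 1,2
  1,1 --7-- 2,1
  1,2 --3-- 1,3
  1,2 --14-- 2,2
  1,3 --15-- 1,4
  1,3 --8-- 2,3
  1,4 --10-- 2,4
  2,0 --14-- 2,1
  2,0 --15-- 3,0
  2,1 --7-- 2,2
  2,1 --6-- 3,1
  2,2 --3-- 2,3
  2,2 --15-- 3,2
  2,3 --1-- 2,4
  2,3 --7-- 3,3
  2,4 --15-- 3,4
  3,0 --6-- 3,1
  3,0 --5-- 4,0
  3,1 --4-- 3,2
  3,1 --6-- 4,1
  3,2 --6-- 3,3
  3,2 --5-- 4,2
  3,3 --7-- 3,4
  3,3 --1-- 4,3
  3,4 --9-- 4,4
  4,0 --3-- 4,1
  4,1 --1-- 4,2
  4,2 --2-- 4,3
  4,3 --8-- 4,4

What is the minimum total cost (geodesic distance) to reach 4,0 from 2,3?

Shortest path: 2,3 → 3,3 → 4,3 → 4,2 → 4,1 → 4,0, total weight = 14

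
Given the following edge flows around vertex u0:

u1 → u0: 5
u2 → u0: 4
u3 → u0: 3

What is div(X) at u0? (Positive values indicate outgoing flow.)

Divergence = sum of outgoing flows = (-5) + (-4) + (-3) = -12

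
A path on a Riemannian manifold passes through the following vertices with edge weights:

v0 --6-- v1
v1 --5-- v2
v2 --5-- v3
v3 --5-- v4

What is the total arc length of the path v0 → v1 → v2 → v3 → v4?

Arc length = 6 + 5 + 5 + 5 = 21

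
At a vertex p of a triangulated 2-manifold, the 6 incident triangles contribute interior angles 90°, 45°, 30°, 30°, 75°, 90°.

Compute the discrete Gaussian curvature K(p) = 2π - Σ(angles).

Sum of angles = 360°. K = 360° - 360° = 0° = 0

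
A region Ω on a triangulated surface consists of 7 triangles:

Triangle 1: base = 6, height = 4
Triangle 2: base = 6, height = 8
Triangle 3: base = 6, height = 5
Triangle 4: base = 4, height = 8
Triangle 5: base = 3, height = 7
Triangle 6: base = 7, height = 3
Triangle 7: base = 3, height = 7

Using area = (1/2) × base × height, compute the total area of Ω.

(1/2)×6×4 + (1/2)×6×8 + (1/2)×6×5 + (1/2)×4×8 + (1/2)×3×7 + (1/2)×7×3 + (1/2)×3×7 = 98.5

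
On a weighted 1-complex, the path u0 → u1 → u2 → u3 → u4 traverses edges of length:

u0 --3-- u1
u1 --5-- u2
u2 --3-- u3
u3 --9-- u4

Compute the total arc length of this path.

Arc length = 3 + 5 + 3 + 9 = 20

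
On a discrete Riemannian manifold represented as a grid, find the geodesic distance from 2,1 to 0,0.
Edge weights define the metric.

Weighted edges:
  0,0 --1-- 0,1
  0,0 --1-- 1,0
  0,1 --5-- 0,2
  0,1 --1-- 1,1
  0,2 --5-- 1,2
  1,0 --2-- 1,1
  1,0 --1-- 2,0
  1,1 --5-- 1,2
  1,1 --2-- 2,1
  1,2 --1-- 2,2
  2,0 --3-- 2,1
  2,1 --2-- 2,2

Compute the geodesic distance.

Shortest path: 2,1 → 1,1 → 0,1 → 0,0, total weight = 4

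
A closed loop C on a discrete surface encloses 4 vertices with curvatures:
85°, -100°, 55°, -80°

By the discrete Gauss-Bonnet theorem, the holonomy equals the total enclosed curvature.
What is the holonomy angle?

Holonomy = total enclosed curvature = 85° + (-100°) + 55° + (-80°) = -40°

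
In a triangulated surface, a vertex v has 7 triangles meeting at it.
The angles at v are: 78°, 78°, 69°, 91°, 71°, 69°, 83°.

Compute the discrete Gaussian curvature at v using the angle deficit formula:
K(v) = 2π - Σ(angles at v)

Sum of angles = 539°. K = 360° - 539° = -179° = -179π/180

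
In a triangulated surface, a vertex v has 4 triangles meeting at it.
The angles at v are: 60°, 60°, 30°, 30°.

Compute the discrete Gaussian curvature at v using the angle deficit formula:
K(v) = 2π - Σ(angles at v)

Sum of angles = 180°. K = 360° - 180° = 180°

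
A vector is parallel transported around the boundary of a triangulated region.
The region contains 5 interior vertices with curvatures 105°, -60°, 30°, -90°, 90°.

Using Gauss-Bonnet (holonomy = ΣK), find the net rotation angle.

Holonomy = total enclosed curvature = 105° + (-60°) + 30° + (-90°) + 90° = 75°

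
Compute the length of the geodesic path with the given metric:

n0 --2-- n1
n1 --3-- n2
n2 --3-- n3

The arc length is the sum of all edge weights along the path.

Arc length = 2 + 3 + 3 = 8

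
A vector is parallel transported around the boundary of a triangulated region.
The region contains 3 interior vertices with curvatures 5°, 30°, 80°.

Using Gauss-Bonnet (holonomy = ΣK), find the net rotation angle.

Holonomy = total enclosed curvature = 5° + 30° + 80° = 115°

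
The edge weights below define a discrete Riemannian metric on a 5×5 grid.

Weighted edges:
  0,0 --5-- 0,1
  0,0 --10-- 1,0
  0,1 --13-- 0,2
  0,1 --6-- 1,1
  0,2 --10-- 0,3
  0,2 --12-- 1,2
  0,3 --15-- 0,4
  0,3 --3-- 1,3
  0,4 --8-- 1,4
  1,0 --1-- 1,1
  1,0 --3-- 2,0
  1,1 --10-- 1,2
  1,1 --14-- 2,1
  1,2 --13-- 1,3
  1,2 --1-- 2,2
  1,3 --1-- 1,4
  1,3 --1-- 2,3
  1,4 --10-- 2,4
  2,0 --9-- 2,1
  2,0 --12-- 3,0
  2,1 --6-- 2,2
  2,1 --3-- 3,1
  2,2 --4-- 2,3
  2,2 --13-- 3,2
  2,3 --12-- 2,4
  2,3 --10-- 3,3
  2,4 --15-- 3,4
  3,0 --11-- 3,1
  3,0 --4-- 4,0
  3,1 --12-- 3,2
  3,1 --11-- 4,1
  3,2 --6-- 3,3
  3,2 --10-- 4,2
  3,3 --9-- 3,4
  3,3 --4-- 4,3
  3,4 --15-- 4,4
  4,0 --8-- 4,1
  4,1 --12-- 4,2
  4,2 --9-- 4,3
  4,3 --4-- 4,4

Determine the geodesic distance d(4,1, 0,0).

Shortest path: 4,1 → 3,1 → 2,1 → 2,0 → 1,0 → 0,0, total weight = 36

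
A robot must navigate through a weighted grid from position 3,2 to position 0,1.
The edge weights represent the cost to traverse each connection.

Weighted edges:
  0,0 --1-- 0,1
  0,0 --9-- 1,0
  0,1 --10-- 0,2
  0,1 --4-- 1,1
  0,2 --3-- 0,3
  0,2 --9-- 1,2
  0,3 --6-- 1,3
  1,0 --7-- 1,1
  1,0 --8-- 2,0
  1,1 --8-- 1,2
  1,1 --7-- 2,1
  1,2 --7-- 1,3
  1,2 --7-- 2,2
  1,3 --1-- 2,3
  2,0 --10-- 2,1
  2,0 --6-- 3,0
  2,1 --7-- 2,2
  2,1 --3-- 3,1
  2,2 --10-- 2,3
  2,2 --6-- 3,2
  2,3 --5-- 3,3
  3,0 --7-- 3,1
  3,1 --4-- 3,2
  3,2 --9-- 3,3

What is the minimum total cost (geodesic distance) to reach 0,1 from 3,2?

Shortest path: 3,2 → 3,1 → 2,1 → 1,1 → 0,1, total weight = 18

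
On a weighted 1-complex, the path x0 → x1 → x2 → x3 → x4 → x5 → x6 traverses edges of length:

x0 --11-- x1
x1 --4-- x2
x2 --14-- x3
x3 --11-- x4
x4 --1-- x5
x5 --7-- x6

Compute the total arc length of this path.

Arc length = 11 + 4 + 14 + 11 + 1 + 7 = 48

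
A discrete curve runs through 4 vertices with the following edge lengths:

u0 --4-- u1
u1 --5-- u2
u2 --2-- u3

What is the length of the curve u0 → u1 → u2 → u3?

Arc length = 4 + 5 + 2 = 11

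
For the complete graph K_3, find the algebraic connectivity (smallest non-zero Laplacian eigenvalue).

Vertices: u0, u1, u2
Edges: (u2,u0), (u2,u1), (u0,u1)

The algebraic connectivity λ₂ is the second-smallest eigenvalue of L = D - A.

For the complete graph K_n, L = nI − J (J = all-ones matrix). J has eigenvalues n (once, eigenvector 𝟙) and 0 (multiplicity n−1), so L has eigenvalues 0 (once) and n (multiplicity n−1). Here n = 3: eigenvalue 0 once and 3 with multiplicity 2.
Laplacian eigenvalues: [0.0, 3.0, 3.0]. Algebraic connectivity (smallest non-zero eigenvalue) = 3.0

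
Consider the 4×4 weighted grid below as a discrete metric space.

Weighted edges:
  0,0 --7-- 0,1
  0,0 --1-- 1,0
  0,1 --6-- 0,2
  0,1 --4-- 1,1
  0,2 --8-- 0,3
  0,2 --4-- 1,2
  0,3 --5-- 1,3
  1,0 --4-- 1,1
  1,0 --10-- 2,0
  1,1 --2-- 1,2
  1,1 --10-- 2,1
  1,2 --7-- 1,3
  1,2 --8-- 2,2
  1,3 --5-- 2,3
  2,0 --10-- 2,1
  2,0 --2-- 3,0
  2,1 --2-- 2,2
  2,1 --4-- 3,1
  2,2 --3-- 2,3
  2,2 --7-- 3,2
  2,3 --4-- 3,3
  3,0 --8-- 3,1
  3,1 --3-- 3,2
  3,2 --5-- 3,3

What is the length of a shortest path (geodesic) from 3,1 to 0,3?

Shortest path: 3,1 → 2,1 → 2,2 → 2,3 → 1,3 → 0,3, total weight = 19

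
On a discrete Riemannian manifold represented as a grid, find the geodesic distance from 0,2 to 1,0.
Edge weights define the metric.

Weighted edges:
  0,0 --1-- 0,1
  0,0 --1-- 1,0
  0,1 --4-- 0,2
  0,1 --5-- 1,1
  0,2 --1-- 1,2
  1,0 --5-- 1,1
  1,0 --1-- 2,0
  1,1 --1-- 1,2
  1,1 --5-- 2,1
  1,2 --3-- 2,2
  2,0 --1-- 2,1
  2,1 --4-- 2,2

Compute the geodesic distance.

Shortest path: 0,2 → 0,1 → 0,0 → 1,0, total weight = 6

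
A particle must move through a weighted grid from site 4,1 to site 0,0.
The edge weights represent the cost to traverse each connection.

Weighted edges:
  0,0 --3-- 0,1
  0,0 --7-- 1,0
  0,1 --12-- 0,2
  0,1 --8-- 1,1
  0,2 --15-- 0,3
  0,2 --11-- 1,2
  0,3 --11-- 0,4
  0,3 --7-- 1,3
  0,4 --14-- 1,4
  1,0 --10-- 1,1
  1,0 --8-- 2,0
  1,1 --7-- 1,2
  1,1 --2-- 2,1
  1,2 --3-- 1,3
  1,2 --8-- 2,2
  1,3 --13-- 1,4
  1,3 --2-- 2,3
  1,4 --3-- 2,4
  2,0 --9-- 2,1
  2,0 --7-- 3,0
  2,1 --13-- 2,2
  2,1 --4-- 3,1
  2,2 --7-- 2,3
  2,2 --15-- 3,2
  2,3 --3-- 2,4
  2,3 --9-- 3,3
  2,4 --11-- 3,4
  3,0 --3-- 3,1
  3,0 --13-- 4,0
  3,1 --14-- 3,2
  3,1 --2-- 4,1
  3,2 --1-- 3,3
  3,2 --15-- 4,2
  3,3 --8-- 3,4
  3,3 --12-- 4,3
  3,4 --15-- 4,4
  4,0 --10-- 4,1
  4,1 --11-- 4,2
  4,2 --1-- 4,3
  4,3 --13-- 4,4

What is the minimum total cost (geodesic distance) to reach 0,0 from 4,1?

Shortest path: 4,1 → 3,1 → 2,1 → 1,1 → 0,1 → 0,0, total weight = 19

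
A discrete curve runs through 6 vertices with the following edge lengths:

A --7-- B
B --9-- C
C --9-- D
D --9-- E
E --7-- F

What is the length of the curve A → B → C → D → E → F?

Arc length = 7 + 9 + 9 + 9 + 7 = 41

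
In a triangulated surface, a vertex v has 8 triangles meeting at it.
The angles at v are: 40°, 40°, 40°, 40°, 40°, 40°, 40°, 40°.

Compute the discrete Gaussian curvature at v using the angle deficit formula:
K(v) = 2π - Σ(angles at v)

Sum of angles = 320°. K = 360° - 320° = 40° = 2π/9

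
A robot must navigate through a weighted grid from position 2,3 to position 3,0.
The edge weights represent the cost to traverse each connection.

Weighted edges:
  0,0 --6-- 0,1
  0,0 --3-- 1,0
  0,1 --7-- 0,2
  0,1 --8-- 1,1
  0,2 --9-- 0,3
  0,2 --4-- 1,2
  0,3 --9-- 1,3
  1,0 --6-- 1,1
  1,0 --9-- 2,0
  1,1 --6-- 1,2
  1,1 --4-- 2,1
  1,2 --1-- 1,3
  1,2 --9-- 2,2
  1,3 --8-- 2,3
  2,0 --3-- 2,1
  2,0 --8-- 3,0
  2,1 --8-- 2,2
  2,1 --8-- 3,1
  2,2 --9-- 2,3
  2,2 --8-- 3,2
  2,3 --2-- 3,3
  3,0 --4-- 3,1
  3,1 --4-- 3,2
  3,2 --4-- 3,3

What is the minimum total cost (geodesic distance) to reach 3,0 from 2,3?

Shortest path: 2,3 → 3,3 → 3,2 → 3,1 → 3,0, total weight = 14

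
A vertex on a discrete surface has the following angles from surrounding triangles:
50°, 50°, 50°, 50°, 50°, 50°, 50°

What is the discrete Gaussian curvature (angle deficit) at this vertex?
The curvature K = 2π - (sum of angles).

Sum of angles = 350°. K = 360° - 350° = 10° = π/18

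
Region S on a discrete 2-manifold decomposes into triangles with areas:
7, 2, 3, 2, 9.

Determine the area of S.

7 + 2 + 3 + 2 + 9 = 23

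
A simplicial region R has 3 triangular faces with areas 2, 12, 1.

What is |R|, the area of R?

2 + 12 + 1 = 15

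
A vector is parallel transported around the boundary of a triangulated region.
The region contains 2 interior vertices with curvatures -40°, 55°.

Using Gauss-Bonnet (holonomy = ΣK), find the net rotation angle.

Holonomy = total enclosed curvature = (-40°) + 55° = 15°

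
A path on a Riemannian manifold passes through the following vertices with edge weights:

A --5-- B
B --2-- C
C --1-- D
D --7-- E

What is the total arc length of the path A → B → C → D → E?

Arc length = 5 + 2 + 1 + 7 = 15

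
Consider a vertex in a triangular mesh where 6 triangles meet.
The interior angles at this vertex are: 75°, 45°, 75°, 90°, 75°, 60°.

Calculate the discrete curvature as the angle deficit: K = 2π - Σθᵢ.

Sum of angles = 420°. K = 360° - 420° = -60°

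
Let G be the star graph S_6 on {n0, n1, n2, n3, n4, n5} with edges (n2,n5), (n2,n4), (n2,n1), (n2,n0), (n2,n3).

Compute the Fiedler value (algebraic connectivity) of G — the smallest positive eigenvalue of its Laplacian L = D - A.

The star S_6 is the complete bipartite graph K_{1,5} (one hub of degree 5, 5 leaves of degree 1). The Laplacian spectrum of K_{p,q} is 0, p (multiplicity q−1), q (multiplicity p−1), p+q. With p = 1, q = 5: 0 once, 1 with multiplicity 4, and 6 once. (Check: trace L = sum of degrees = 10 = 4·1 + 6.)
Laplacian eigenvalues: [0.0, 1.0, 1.0, 1.0, 1.0, 6.0]. Algebraic connectivity (smallest non-zero eigenvalue) = 1.0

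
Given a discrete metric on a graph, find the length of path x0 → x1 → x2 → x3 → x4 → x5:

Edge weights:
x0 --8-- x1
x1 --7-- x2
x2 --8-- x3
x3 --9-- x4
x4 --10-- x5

Arc length = 8 + 7 + 8 + 9 + 10 = 42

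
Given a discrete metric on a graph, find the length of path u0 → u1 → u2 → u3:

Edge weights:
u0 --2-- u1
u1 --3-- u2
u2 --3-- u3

Arc length = 2 + 3 + 3 = 8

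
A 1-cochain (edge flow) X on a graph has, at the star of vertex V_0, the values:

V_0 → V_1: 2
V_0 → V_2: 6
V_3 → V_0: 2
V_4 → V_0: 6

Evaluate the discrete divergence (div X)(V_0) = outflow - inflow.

Divergence = sum of outgoing flows = 2 + 6 + (-2) + (-6) = 0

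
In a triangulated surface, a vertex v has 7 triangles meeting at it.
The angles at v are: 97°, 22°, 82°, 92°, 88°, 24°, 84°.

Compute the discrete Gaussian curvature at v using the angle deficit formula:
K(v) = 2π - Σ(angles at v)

Sum of angles = 489°. K = 360° - 489° = -129° = -43π/60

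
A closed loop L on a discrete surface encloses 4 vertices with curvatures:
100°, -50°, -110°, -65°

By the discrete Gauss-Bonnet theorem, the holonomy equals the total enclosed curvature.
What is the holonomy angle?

Holonomy = total enclosed curvature = 100° + (-50°) + (-110°) + (-65°) = -125°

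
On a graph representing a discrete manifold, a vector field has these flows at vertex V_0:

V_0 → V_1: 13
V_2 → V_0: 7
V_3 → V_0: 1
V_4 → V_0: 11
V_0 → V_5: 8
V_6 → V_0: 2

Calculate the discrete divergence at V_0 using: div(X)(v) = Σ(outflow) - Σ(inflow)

Divergence = sum of outgoing flows = 13 + (-7) + (-1) + (-11) + 8 + (-2) = 0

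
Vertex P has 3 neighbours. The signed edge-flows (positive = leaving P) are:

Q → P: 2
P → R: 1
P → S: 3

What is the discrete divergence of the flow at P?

Divergence = sum of outgoing flows = (-2) + 1 + 3 = 2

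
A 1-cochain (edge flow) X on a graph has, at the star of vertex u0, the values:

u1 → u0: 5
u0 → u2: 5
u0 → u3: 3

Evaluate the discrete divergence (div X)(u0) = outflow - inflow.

Divergence = sum of outgoing flows = (-5) + 5 + 3 = 3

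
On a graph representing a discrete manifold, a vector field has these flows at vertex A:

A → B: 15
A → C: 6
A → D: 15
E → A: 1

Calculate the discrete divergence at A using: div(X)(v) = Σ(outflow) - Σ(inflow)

Divergence = sum of outgoing flows = 15 + 6 + 15 + (-1) = 35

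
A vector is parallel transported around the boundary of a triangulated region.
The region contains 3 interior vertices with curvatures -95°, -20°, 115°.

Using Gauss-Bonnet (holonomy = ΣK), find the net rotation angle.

Holonomy = total enclosed curvature = (-95°) + (-20°) + 115° = 0°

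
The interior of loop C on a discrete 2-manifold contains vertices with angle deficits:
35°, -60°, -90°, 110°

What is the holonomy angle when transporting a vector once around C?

Holonomy = total enclosed curvature = 35° + (-60°) + (-90°) + 110° = -5°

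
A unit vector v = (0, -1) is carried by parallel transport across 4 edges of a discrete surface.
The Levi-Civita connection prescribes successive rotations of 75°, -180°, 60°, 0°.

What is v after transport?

Total rotation: 75° + (-180°) + 60° + 0° = -45°. Final vector: (-0.7071, -0.7071)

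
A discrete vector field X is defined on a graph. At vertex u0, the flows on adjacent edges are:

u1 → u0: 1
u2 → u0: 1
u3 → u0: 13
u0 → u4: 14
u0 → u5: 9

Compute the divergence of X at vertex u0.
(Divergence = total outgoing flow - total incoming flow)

Divergence = sum of outgoing flows = (-1) + (-1) + (-13) + 14 + 9 = 8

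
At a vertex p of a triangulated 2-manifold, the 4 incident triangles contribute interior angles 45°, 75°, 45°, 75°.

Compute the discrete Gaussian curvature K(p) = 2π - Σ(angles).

Sum of angles = 240°. K = 360° - 240° = 120°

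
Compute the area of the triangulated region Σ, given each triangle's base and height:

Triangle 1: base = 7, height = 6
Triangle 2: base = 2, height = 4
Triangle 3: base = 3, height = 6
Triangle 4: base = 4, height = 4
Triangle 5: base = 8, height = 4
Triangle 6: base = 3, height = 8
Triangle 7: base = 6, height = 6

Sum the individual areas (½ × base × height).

(1/2)×7×6 + (1/2)×2×4 + (1/2)×3×6 + (1/2)×4×4 + (1/2)×8×4 + (1/2)×3×8 + (1/2)×6×6 = 88.0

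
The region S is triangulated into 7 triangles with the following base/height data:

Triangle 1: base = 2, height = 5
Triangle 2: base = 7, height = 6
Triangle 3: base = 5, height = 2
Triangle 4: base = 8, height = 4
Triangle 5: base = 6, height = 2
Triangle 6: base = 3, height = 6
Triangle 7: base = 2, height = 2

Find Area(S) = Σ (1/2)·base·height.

(1/2)×2×5 + (1/2)×7×6 + (1/2)×5×2 + (1/2)×8×4 + (1/2)×6×2 + (1/2)×3×6 + (1/2)×2×2 = 64.0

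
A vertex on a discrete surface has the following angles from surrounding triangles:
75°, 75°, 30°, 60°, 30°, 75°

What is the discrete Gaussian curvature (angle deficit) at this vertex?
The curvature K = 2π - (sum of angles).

Sum of angles = 345°. K = 360° - 345° = 15° = π/12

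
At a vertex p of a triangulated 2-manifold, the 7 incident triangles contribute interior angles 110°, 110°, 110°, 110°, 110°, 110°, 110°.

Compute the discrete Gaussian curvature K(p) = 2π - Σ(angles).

Sum of angles = 770°. K = 360° - 770° = -410° = -41π/18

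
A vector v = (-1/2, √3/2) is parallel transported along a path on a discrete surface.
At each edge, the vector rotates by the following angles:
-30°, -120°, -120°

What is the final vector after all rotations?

Total rotation: (-30°) + (-120°) + (-120°) = -270° ≡ 90° (mod 360°). Final vector: (-0.8660, -0.5000)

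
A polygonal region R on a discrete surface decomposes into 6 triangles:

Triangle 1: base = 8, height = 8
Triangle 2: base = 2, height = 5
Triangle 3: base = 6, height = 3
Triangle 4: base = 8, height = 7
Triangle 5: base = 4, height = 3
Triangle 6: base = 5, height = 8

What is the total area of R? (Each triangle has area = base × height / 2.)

(1/2)×8×8 + (1/2)×2×5 + (1/2)×6×3 + (1/2)×8×7 + (1/2)×4×3 + (1/2)×5×8 = 100.0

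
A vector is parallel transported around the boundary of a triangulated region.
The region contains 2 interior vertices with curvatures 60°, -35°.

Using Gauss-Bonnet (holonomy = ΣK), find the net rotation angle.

Holonomy = total enclosed curvature = 60° + (-35°) = 25°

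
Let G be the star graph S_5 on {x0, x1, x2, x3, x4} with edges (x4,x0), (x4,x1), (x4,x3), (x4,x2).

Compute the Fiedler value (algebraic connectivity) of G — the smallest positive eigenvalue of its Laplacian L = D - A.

The star S_5 is the complete bipartite graph K_{1,4} (one hub of degree 4, 4 leaves of degree 1). The Laplacian spectrum of K_{p,q} is 0, p (multiplicity q−1), q (multiplicity p−1), p+q. With p = 1, q = 4: 0 once, 1 with multiplicity 3, and 5 once. (Check: trace L = sum of degrees = 8 = 3·1 + 5.)
Laplacian eigenvalues: [0.0, 1.0, 1.0, 1.0, 5.0]. Algebraic connectivity (smallest non-zero eigenvalue) = 1.0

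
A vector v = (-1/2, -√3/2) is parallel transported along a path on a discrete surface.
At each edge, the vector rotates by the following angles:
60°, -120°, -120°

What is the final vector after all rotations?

Total rotation: 60° + (-120°) + (-120°) = -180° ≡ 180° (mod 360°). Final vector: (0.5000, 0.8660)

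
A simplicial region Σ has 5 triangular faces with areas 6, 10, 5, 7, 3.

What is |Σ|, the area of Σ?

6 + 10 + 5 + 7 + 3 = 31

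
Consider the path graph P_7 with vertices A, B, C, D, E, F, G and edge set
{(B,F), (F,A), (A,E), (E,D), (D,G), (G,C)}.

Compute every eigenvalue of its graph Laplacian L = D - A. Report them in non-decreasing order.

The path graph P_n has Laplacian eigenvalues λ_k = 2 − 2cos(kπ/n), k = 0, 1, …, n−1. Here n = 7:
k=0: 2 − 2cos(0) = 0.0; k=1: 2 − 2cos(π/7) = 0.1981; k=2: 2 − 2cos(2π/7) = 0.753; k=3: 2 − 2cos(3π/7) = 1.555; k=4: 2 − 2cos(4π/7) = 2.445; k=5: 2 − 2cos(5π/7) = 3.247; k=6: 2 − 2cos(6π/7) = 3.8019.
Laplacian eigenvalues (increasing order): [0.0, 0.1981, 0.753, 1.555, 2.445, 3.247, 3.8019]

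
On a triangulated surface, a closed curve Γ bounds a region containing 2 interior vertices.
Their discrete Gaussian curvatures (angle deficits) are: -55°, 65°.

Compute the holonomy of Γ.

Holonomy = total enclosed curvature = (-55°) + 65° = 10°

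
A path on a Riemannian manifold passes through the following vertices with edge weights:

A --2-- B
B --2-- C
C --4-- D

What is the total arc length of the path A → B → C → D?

Arc length = 2 + 2 + 4 = 8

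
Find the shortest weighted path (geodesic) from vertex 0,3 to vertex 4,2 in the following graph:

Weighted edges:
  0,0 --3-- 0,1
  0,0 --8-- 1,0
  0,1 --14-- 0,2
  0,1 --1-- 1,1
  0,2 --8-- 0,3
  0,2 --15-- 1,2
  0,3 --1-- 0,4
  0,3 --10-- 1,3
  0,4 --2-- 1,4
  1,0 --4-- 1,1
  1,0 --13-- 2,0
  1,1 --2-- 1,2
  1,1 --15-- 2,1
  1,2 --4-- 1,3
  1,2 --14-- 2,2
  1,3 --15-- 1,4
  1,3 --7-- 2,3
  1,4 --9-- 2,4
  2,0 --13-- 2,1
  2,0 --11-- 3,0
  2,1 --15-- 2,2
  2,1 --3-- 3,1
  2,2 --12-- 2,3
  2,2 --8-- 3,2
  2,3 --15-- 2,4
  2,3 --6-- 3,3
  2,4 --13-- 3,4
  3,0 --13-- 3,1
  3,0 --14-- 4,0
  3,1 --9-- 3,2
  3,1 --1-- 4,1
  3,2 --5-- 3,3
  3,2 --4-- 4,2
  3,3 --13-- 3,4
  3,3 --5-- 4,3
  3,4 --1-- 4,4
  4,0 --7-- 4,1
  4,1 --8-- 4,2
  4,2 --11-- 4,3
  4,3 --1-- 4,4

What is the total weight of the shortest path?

Shortest path: 0,3 → 1,3 → 2,3 → 3,3 → 3,2 → 4,2, total weight = 32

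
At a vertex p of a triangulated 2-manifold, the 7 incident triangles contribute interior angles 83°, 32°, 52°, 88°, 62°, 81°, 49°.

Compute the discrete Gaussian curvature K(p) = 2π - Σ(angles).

Sum of angles = 447°. K = 360° - 447° = -87° = -29π/60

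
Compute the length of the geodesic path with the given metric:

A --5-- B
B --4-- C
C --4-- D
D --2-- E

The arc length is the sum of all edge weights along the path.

Arc length = 5 + 4 + 4 + 2 = 15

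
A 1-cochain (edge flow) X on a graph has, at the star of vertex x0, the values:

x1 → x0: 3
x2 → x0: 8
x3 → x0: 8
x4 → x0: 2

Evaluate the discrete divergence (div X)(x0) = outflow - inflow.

Divergence = sum of outgoing flows = (-3) + (-8) + (-8) + (-2) = -21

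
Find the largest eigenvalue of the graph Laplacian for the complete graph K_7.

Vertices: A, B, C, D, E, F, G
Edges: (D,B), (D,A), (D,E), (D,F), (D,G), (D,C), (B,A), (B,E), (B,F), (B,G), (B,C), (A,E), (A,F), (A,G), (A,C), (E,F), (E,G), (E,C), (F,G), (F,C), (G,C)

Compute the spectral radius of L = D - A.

For the complete graph K_n, L = nI − J (J = all-ones matrix). J has eigenvalues n (once, eigenvector 𝟙) and 0 (multiplicity n−1), so L has eigenvalues 0 (once) and n (multiplicity n−1). Here n = 7: eigenvalue 0 once and 7 with multiplicity 6.
Laplacian eigenvalues: [0.0, 7.0, 7.0, 7.0, 7.0, 7.0, 7.0]. Largest eigenvalue (spectral radius) = 7.0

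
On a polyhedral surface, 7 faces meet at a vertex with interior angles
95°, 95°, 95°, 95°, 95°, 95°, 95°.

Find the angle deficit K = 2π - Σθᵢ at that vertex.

Sum of angles = 665°. K = 360° - 665° = -305° = -61π/36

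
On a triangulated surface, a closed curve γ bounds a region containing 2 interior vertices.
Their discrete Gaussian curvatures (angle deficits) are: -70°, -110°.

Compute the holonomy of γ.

Holonomy = total enclosed curvature = (-70°) + (-110°) = -180°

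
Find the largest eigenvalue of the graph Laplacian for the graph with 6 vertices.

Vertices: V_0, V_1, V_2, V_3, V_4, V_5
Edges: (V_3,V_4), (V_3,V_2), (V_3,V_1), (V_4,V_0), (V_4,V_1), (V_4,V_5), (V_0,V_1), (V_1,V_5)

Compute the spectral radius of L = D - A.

Degrees: deg(V_0) = 2, deg(V_1) = 4, deg(V_2) = 1, deg(V_3) = 3, deg(V_4) = 4, deg(V_5) = 2.
L = D − A with rows/columns ordered (V_0, V_1, V_2, V_3, V_4, V_5):
  [ 2, -1,  0,  0, -1,  0]
  [-1,  4,  0, -1, -1, -1]
  [ 0,  0,  1, -1,  0,  0]
  [ 0, -1, -1,  3, -1,  0]
  [-1, -1,  0, -1,  4, -1]
  [ 0, -1,  0,  0, -1,  2]
Characteristic polynomial: det(λI − L) = λ(λ² − 6λ + 4)(λ − 2)(λ − 3)(λ − 5).
Roots: λ = 0; (λ² − 6λ + 4) = 0 ⇒ λ = 3 ± √5 ≈ 0.7639, 5.2361; (λ − 2) = 0 ⇒ λ = 2; (λ − 3) = 0 ⇒ λ = 3; (λ − 5) = 0 ⇒ λ = 5.
(Check: the roots sum (with multiplicity) to 16, matching trace L = Σdeg = 2·8 = 16.)
Laplacian eigenvalues: [0.0, 0.7639, 2.0, 3.0, 5.0, 5.2361]. Largest eigenvalue (spectral radius) = 5.2361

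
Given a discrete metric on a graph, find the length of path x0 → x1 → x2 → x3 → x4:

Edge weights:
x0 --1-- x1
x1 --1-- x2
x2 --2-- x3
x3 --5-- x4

Arc length = 1 + 1 + 2 + 5 = 9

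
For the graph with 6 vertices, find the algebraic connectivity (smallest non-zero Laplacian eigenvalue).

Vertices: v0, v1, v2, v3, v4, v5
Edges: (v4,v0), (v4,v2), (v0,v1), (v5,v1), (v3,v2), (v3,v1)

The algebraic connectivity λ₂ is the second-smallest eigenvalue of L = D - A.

Degrees: deg(v0) = 2, deg(v1) = 3, deg(v2) = 2, deg(v3) = 2, deg(v4) = 2, deg(v5) = 1.
L = D − A with rows/columns ordered (v0, v1, v2, v3, v4, v5):
  [ 2, -1,  0,  0, -1,  0]
  [-1,  3,  0, -1,  0, -1]
  [ 0,  0,  2, -1, -1,  0]
  [ 0, -1, -1,  2,  0,  0]
  [-1,  0, -1,  0,  2,  0]
  [ 0, -1,  0,  0,  0,  1]
Characteristic polynomial: det(λI − L) = λ(λ² − 5λ + 3)(λ² − 5λ + 5)(λ − 2).
Roots: λ = 0; (λ² − 5λ + 3) = 0 ⇒ λ = (5 ± √13)/2 ≈ 0.6972, 4.3028; (λ² − 5λ + 5) = 0 ⇒ λ = (5 ± √5)/2 ≈ 1.382, 3.618; (λ − 2) = 0 ⇒ λ = 2.
(Check: the roots sum (with multiplicity) to 12, matching trace L = Σdeg = 2·6 = 12.)
Laplacian eigenvalues: [0.0, 0.6972, 1.382, 2.0, 3.618, 4.3028]. Algebraic connectivity (smallest non-zero eigenvalue) = 0.6972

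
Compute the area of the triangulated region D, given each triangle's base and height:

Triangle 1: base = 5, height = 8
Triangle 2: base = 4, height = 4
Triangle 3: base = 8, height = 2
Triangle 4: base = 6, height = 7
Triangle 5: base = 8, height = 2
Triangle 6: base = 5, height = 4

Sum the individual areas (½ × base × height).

(1/2)×5×8 + (1/2)×4×4 + (1/2)×8×2 + (1/2)×6×7 + (1/2)×8×2 + (1/2)×5×4 = 75.0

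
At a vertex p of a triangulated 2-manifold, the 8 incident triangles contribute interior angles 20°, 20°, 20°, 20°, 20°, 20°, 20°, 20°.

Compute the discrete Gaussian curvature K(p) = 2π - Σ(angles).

Sum of angles = 160°. K = 360° - 160° = 200°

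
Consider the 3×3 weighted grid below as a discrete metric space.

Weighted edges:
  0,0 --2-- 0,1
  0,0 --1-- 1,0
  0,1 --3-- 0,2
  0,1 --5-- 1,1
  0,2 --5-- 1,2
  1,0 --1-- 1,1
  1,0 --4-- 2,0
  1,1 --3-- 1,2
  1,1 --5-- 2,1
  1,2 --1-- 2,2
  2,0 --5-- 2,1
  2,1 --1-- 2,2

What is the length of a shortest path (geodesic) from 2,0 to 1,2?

Shortest path: 2,0 → 2,1 → 2,2 → 1,2, total weight = 7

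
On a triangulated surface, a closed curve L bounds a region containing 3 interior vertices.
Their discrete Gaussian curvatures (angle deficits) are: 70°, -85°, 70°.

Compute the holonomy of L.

Holonomy = total enclosed curvature = 70° + (-85°) + 70° = 55°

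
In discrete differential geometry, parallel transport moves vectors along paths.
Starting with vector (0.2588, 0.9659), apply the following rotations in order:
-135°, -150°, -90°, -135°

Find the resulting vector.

Total rotation: (-135°) + (-150°) + (-90°) + (-135°) = -510° ≡ -150° (mod 360°). Final vector: (0.2588, -0.9659)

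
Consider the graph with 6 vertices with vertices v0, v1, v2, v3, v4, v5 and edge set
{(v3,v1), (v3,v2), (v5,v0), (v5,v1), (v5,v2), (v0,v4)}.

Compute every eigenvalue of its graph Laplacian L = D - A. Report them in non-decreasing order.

Degrees: deg(v0) = 2, deg(v1) = 2, deg(v2) = 2, deg(v3) = 2, deg(v4) = 1, deg(v5) = 3.
L = D − A with rows/columns ordered (v0, v1, v2, v3, v4, v5):
  [ 2,  0,  0,  0, -1, -1]
  [ 0,  2,  0, -1,  0, -1]
  [ 0,  0,  2, -1,  0, -1]
  [ 0, -1, -1,  2,  0,  0]
  [-1,  0,  0,  0,  1,  0]
  [-1, -1, -1,  0,  0,  3]
Characteristic polynomial: det(λI − L) = λ(λ² − 5λ + 2)(λ − 2)²(λ − 3).
Roots: λ = 0; (λ² − 5λ + 2) = 0 ⇒ λ = (5 ± √17)/2 ≈ 0.4384, 4.5616; (λ − 2) = 0 ⇒ λ = 2 (multiplicity 2); (λ − 3) = 0 ⇒ λ = 3.
(Check: the roots sum (with multiplicity) to 12, matching trace L = Σdeg = 2·6 = 12.)
Laplacian eigenvalues (increasing order): [0.0, 0.4384, 2.0, 2.0, 3.0, 4.5616]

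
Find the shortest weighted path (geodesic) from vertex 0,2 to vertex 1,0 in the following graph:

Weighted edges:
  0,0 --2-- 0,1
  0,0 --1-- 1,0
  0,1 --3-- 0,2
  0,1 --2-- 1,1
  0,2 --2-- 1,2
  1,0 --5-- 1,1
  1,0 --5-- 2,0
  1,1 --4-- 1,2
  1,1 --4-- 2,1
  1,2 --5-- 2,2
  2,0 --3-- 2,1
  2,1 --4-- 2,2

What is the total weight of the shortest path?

Shortest path: 0,2 → 0,1 → 0,0 → 1,0, total weight = 6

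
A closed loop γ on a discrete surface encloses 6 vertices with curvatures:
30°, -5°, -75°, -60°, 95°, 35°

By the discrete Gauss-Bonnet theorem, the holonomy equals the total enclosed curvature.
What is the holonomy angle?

Holonomy = total enclosed curvature = 30° + (-5°) + (-75°) + (-60°) + 95° + 35° = 20°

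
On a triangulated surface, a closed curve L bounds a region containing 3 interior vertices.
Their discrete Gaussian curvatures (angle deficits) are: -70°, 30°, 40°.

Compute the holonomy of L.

Holonomy = total enclosed curvature = (-70°) + 30° + 40° = 0°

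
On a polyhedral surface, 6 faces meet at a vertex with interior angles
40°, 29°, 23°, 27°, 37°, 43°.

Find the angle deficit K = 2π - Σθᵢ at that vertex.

Sum of angles = 199°. K = 360° - 199° = 161° = 161π/180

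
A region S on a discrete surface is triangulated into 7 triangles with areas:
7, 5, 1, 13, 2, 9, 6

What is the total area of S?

7 + 5 + 1 + 13 + 2 + 9 + 6 = 43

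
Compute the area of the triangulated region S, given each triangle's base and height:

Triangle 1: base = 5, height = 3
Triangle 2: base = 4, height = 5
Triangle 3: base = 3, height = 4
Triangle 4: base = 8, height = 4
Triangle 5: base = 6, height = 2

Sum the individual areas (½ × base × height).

(1/2)×5×3 + (1/2)×4×5 + (1/2)×3×4 + (1/2)×8×4 + (1/2)×6×2 = 45.5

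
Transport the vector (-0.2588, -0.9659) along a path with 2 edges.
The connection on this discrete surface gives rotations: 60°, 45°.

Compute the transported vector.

Total rotation: 60° + 45° = 105°. Final vector: (1, 0)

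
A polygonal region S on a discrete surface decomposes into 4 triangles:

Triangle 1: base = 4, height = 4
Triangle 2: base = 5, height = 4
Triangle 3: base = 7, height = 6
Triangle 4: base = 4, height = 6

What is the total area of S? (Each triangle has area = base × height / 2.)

(1/2)×4×4 + (1/2)×5×4 + (1/2)×7×6 + (1/2)×4×6 = 51.0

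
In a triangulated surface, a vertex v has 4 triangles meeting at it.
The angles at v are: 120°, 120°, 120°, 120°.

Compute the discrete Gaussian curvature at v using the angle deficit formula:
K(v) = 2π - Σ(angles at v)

Sum of angles = 480°. K = 360° - 480° = -120°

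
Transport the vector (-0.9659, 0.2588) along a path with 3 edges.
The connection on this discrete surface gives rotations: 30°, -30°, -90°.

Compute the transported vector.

Total rotation: 30° + (-30°) + (-90°) = -90°. Final vector: (0.2588, 0.9659)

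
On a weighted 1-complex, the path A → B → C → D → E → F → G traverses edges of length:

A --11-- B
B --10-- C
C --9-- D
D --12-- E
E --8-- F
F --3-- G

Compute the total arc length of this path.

Arc length = 11 + 10 + 9 + 12 + 8 + 3 = 53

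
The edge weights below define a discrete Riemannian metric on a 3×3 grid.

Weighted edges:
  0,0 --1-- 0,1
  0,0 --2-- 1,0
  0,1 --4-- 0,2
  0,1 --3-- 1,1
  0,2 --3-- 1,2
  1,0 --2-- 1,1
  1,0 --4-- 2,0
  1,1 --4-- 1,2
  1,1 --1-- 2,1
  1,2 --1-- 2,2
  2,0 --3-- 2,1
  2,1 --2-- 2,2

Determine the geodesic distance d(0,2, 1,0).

Shortest path: 0,2 → 0,1 → 0,0 → 1,0, total weight = 7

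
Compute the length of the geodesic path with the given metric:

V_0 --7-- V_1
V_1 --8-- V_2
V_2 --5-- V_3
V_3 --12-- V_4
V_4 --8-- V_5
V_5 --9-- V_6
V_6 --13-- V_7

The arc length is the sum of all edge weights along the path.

Arc length = 7 + 8 + 5 + 12 + 8 + 9 + 13 = 62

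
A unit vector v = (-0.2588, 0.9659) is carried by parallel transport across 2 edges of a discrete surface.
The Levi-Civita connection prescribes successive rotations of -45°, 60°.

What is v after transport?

Total rotation: (-45°) + 60° = 15°. Final vector: (-0.5000, 0.8660)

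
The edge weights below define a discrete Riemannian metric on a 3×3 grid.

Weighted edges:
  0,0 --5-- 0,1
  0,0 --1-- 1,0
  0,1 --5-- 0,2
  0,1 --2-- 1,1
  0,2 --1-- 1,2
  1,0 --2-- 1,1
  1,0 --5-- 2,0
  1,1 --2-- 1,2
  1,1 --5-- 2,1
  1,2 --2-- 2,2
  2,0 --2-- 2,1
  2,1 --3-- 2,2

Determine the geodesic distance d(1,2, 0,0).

Shortest path: 1,2 → 1,1 → 1,0 → 0,0, total weight = 5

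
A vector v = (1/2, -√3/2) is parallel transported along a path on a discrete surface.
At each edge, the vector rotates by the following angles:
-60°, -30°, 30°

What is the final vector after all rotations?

Total rotation: (-60°) + (-30°) + 30° = -60°. Final vector: (-0.5000, -0.8660)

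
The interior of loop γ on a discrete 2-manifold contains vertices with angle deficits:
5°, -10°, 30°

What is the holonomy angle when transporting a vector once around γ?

Holonomy = total enclosed curvature = 5° + (-10°) + 30° = 25°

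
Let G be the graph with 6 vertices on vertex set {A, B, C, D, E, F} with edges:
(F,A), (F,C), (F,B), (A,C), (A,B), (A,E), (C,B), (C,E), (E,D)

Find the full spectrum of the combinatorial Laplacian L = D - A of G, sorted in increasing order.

Degrees: deg(A) = 4, deg(B) = 3, deg(C) = 4, deg(D) = 1, deg(E) = 3, deg(F) = 3.
L = D − A with rows/columns ordered (A, B, C, D, E, F):
  [ 4, -1, -1,  0, -1, -1]
  [-1,  3, -1,  0,  0, -1]
  [-1, -1,  4,  0, -1, -1]
  [ 0,  0,  0,  1, -1,  0]
  [-1,  0, -1, -1,  3,  0]
  [-1, -1, -1,  0,  0,  3]
Characteristic polynomial: det(λI − L) = λ(λ² − 6λ + 4)(λ − 3)(λ − 4)(λ − 5).
Roots: λ = 0; (λ² − 6λ + 4) = 0 ⇒ λ = 3 ± √5 ≈ 0.7639, 5.2361; (λ − 3) = 0 ⇒ λ = 3; (λ − 4) = 0 ⇒ λ = 4; (λ − 5) = 0 ⇒ λ = 5.
(Check: the roots sum (with multiplicity) to 18, matching trace L = Σdeg = 2·9 = 18.)
Laplacian eigenvalues (increasing order): [0.0, 0.7639, 3.0, 4.0, 5.0, 5.2361]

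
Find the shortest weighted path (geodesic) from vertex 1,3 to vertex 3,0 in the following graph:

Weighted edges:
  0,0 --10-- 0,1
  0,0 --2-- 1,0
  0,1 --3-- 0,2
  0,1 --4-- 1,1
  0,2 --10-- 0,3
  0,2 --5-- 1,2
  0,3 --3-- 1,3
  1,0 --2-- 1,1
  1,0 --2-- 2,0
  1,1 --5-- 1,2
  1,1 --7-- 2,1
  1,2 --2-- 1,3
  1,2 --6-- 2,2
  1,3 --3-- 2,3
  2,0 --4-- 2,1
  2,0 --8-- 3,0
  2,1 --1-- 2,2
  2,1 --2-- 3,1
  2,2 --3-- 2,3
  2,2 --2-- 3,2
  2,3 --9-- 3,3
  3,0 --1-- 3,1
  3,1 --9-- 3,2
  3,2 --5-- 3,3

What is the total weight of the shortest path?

Shortest path: 1,3 → 2,3 → 2,2 → 2,1 → 3,1 → 3,0, total weight = 10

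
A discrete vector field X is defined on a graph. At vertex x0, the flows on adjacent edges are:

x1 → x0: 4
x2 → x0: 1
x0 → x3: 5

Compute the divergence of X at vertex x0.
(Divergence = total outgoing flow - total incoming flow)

Divergence = sum of outgoing flows = (-4) + (-1) + 5 = 0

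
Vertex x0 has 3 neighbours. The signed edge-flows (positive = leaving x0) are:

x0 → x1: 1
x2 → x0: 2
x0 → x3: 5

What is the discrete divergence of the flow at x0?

Divergence = sum of outgoing flows = 1 + (-2) + 5 = 4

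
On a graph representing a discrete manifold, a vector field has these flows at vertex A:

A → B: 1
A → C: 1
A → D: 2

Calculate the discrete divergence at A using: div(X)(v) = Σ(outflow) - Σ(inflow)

Divergence = sum of outgoing flows = 1 + 1 + 2 = 4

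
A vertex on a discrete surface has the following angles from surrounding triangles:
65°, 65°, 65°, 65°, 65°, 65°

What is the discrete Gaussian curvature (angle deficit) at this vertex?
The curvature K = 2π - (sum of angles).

Sum of angles = 390°. K = 360° - 390° = -30° = -π/6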